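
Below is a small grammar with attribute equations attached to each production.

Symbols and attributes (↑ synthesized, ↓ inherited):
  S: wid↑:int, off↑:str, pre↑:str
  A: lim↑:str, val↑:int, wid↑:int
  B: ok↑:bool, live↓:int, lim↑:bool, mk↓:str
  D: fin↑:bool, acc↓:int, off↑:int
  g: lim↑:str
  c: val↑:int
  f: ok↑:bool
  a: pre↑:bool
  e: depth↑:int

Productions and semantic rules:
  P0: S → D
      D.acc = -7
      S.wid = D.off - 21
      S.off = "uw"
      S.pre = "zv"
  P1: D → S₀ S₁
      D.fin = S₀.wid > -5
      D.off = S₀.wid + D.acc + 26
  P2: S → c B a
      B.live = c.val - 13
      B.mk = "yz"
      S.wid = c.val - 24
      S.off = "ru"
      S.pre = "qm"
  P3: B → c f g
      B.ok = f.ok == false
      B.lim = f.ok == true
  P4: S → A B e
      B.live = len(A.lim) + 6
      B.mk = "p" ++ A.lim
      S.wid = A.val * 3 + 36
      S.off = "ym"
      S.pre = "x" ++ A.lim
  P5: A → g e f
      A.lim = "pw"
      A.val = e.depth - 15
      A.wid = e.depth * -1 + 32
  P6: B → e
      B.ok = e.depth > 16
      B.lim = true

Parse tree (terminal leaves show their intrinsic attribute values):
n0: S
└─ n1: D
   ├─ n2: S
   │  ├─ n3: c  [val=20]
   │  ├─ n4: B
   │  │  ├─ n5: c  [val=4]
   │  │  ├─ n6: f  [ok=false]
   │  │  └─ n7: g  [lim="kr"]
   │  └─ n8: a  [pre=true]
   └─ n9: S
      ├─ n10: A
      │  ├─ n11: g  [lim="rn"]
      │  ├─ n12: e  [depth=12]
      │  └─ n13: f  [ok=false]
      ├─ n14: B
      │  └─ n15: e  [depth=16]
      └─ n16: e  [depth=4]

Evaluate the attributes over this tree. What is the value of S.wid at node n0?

-6

1. n1.acc = -7  [-7]
2. n3.val = 20  [terminal]
3. n4.live = 7  [c.val - 13]
4. n4.mk = "yz"  ["yz"]
5. n5.val = 4  [terminal]
6. n6.ok = false  [terminal]
7. n7.lim = "kr"  [terminal]
8. n4.ok = true  [f.ok == false]
9. n4.lim = false  [f.ok == true]
10. n8.pre = true  [terminal]
11. n2.wid = -4  [c.val - 24]
12. n2.off = "ru"  ["ru"]
13. n2.pre = "qm"  ["qm"]
14. n11.lim = "rn"  [terminal]
15. n12.depth = 12  [terminal]
16. n13.ok = false  [terminal]
17. n10.lim = "pw"  ["pw"]
18. n10.val = -3  [e.depth - 15]
19. n10.wid = 20  [e.depth * -1 + 32]
20. n14.live = 8  [len(A.lim) + 6]
21. n14.mk = "ppw"  ["p" ++ A.lim]
22. n15.depth = 16  [terminal]
23. n14.ok = false  [e.depth > 16]
24. n14.lim = true  [true]
25. n16.depth = 4  [terminal]
26. n9.wid = 27  [A.val * 3 + 36]
27. n9.off = "ym"  ["ym"]
28. n9.pre = "xpw"  ["x" ++ A.lim]
29. n1.fin = true  [S₀.wid > -5]
30. n1.off = 15  [S₀.wid + D.acc + 26]
31. n0.wid = -6  [D.off - 21]
32. n0.off = "uw"  ["uw"]
33. n0.pre = "zv"  ["zv"]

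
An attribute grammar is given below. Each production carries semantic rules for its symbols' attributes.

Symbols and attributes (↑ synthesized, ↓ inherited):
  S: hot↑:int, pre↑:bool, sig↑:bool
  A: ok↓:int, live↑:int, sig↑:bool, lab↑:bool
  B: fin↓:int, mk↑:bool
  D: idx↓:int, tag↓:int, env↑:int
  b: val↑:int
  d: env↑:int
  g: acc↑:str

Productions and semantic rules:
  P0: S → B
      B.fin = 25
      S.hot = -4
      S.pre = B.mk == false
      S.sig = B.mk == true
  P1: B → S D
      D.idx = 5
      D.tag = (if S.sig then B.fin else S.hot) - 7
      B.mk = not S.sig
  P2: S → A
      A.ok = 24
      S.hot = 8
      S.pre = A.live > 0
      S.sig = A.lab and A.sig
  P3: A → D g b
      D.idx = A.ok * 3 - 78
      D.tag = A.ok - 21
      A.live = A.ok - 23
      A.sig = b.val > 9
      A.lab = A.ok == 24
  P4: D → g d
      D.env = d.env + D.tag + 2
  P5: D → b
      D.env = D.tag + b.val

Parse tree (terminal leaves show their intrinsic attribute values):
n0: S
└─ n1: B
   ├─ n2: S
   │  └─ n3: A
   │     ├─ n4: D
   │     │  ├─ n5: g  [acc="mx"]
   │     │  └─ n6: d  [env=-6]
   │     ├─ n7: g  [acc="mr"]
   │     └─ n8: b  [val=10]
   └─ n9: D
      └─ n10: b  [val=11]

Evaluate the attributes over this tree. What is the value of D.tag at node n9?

18

1. n1.fin = 25  [25]
2. n3.ok = 24  [24]
3. n4.idx = -6  [A.ok * 3 - 78]
4. n4.tag = 3  [A.ok - 21]
5. n5.acc = "mx"  [terminal]
6. n6.env = -6  [terminal]
7. n4.env = -1  [d.env + D.tag + 2]
8. n7.acc = "mr"  [terminal]
9. n8.val = 10  [terminal]
10. n3.live = 1  [A.ok - 23]
11. n3.sig = true  [b.val > 9]
12. n3.lab = true  [A.ok == 24]
13. n2.hot = 8  [8]
14. n2.pre = true  [A.live > 0]
15. n2.sig = true  [A.lab and A.sig]
16. n9.idx = 5  [5]
17. n9.tag = 18  [(if S.sig then B.fin else S.hot) - 7]
18. n10.val = 11  [terminal]
19. n9.env = 29  [D.tag + b.val]
20. n1.mk = false  [not S.sig]
21. n0.hot = -4  [-4]
22. n0.pre = true  [B.mk == false]
23. n0.sig = false  [B.mk == true]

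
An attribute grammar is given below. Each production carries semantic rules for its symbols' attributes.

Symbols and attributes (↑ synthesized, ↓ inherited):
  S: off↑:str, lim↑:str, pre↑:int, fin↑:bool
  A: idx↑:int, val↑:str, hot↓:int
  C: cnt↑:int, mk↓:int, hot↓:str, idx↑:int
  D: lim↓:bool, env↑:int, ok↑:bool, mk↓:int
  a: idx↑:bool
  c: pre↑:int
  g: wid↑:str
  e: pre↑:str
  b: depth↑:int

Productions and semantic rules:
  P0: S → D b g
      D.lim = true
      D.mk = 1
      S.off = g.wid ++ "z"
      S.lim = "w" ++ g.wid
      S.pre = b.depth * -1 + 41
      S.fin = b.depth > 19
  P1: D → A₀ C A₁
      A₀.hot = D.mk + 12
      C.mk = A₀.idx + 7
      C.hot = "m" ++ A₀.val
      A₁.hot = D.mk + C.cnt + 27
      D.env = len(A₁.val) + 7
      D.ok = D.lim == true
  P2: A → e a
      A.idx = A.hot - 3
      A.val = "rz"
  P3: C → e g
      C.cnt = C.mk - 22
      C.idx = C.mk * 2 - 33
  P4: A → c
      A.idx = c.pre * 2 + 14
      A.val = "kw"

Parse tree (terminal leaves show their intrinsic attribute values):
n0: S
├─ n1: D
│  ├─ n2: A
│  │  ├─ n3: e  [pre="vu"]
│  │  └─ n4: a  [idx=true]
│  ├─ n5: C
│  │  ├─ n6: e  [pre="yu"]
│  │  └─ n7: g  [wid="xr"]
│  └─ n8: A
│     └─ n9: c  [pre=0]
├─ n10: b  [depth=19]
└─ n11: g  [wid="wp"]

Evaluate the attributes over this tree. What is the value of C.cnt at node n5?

-5

1. n1.lim = true  [true]
2. n1.mk = 1  [1]
3. n2.hot = 13  [D.mk + 12]
4. n3.pre = "vu"  [terminal]
5. n4.idx = true  [terminal]
6. n2.idx = 10  [A.hot - 3]
7. n2.val = "rz"  ["rz"]
8. n5.mk = 17  [A₀.idx + 7]
9. n5.hot = "mrz"  ["m" ++ A₀.val]
10. n6.pre = "yu"  [terminal]
11. n7.wid = "xr"  [terminal]
12. n5.cnt = -5  [C.mk - 22]
13. n5.idx = 1  [C.mk * 2 - 33]
14. n8.hot = 23  [D.mk + C.cnt + 27]
15. n9.pre = 0  [terminal]
16. n8.idx = 14  [c.pre * 2 + 14]
17. n8.val = "kw"  ["kw"]
18. n1.env = 9  [len(A₁.val) + 7]
19. n1.ok = true  [D.lim == true]
20. n10.depth = 19  [terminal]
21. n11.wid = "wp"  [terminal]
22. n0.off = "wpz"  [g.wid ++ "z"]
23. n0.lim = "wwp"  ["w" ++ g.wid]
24. n0.pre = 22  [b.depth * -1 + 41]
25. n0.fin = false  [b.depth > 19]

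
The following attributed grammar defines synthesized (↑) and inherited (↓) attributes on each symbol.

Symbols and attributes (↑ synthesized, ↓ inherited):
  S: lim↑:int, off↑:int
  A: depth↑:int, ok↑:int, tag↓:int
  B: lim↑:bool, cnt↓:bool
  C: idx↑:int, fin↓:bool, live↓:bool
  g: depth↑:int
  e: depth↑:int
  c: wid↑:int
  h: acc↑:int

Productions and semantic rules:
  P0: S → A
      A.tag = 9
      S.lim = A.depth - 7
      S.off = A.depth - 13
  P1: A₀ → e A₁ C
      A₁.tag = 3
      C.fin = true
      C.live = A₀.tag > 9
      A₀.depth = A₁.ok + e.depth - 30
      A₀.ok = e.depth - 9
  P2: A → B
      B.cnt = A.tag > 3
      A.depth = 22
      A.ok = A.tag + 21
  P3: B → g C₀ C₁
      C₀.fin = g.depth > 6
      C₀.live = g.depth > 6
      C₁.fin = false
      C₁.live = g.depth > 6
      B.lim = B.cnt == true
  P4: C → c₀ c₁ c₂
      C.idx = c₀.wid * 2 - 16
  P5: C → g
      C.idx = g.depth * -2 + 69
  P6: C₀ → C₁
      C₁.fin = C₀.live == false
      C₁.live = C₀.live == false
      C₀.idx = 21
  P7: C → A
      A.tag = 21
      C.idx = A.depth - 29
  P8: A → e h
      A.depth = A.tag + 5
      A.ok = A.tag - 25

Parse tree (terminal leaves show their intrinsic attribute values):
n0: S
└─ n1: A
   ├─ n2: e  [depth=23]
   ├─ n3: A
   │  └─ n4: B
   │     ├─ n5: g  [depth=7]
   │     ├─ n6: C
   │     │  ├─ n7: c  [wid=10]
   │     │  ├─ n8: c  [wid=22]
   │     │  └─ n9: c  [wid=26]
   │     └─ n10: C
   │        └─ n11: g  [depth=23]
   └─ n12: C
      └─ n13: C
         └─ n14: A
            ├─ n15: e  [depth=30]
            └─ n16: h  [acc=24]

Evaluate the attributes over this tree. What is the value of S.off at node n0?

4

1. n1.tag = 9  [9]
2. n2.depth = 23  [terminal]
3. n3.tag = 3  [3]
4. n4.cnt = false  [A.tag > 3]
5. n5.depth = 7  [terminal]
6. n6.fin = true  [g.depth > 6]
7. n6.live = true  [g.depth > 6]
8. n7.wid = 10  [terminal]
9. n8.wid = 22  [terminal]
10. n9.wid = 26  [terminal]
11. n6.idx = 4  [c₀.wid * 2 - 16]
12. n10.fin = false  [false]
13. n10.live = true  [g.depth > 6]
14. n11.depth = 23  [terminal]
15. n10.idx = 23  [g.depth * -2 + 69]
16. n4.lim = false  [B.cnt == true]
17. n3.depth = 22  [22]
18. n3.ok = 24  [A.tag + 21]
19. n12.fin = true  [true]
20. n12.live = false  [A₀.tag > 9]
21. n13.fin = true  [C₀.live == false]
22. n13.live = true  [C₀.live == false]
23. n14.tag = 21  [21]
24. n15.depth = 30  [terminal]
25. n16.acc = 24  [terminal]
26. n14.depth = 26  [A.tag + 5]
27. n14.ok = -4  [A.tag - 25]
28. n13.idx = -3  [A.depth - 29]
29. n12.idx = 21  [21]
30. n1.depth = 17  [A₁.ok + e.depth - 30]
31. n1.ok = 14  [e.depth - 9]
32. n0.lim = 10  [A.depth - 7]
33. n0.off = 4  [A.depth - 13]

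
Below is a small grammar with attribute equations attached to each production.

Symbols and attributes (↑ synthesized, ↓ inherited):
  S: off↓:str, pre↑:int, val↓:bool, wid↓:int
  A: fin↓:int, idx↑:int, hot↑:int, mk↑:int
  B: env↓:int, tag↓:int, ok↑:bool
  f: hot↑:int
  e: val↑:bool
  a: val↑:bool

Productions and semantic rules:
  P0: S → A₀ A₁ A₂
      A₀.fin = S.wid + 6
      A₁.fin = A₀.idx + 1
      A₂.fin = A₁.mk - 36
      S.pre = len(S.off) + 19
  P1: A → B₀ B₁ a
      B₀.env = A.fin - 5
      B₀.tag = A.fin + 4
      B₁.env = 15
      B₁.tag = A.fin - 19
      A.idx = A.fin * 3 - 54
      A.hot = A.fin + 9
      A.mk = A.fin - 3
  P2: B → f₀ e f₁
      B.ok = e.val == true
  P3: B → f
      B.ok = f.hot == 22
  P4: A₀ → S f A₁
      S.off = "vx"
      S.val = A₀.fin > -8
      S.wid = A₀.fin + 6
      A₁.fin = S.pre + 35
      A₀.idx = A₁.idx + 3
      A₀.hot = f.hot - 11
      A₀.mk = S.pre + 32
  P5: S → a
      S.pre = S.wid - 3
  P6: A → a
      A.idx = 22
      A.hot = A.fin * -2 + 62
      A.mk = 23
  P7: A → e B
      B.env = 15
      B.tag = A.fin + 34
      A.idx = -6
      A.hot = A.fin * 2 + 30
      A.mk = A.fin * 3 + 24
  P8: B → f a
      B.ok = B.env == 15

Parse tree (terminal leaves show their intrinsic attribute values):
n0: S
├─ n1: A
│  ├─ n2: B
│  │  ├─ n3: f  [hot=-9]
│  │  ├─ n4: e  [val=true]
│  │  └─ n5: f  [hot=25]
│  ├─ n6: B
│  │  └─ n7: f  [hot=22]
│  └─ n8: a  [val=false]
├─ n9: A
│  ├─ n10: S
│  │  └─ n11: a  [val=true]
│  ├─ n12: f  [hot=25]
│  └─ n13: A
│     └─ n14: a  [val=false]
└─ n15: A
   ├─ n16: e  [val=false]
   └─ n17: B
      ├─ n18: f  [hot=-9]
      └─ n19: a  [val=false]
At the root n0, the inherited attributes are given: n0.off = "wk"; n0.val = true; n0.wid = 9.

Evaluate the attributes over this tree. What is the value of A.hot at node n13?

2

1. n0.off = "wk"  [given at root]
2. n0.val = true  [given at root]
3. n0.wid = 9  [given at root]
4. n1.fin = 15  [S.wid + 6]
5. n2.env = 10  [A.fin - 5]
6. n2.tag = 19  [A.fin + 4]
7. n3.hot = -9  [terminal]
8. n4.val = true  [terminal]
9. n5.hot = 25  [terminal]
10. n2.ok = true  [e.val == true]
11. n6.env = 15  [15]
12. n6.tag = -4  [A.fin - 19]
13. n7.hot = 22  [terminal]
14. n6.ok = true  [f.hot == 22]
15. n8.val = false  [terminal]
16. n1.idx = -9  [A.fin * 3 - 54]
17. n1.hot = 24  [A.fin + 9]
18. n1.mk = 12  [A.fin - 3]
19. n9.fin = -8  [A₀.idx + 1]
20. n10.off = "vx"  ["vx"]
21. n10.val = false  [A₀.fin > -8]
22. n10.wid = -2  [A₀.fin + 6]
23. n11.val = true  [terminal]
24. n10.pre = -5  [S.wid - 3]
25. n12.hot = 25  [terminal]
26. n13.fin = 30  [S.pre + 35]
27. n14.val = false  [terminal]
28. n13.idx = 22  [22]
29. n13.hot = 2  [A.fin * -2 + 62]
30. n13.mk = 23  [23]
31. n9.idx = 25  [A₁.idx + 3]
32. n9.hot = 14  [f.hot - 11]
33. n9.mk = 27  [S.pre + 32]
34. n15.fin = -9  [A₁.mk - 36]
35. n16.val = false  [terminal]
36. n17.env = 15  [15]
37. n17.tag = 25  [A.fin + 34]
38. n18.hot = -9  [terminal]
39. n19.val = false  [terminal]
40. n17.ok = true  [B.env == 15]
41. n15.idx = -6  [-6]
42. n15.hot = 12  [A.fin * 2 + 30]
43. n15.mk = -3  [A.fin * 3 + 24]
44. n0.pre = 21  [len(S.off) + 19]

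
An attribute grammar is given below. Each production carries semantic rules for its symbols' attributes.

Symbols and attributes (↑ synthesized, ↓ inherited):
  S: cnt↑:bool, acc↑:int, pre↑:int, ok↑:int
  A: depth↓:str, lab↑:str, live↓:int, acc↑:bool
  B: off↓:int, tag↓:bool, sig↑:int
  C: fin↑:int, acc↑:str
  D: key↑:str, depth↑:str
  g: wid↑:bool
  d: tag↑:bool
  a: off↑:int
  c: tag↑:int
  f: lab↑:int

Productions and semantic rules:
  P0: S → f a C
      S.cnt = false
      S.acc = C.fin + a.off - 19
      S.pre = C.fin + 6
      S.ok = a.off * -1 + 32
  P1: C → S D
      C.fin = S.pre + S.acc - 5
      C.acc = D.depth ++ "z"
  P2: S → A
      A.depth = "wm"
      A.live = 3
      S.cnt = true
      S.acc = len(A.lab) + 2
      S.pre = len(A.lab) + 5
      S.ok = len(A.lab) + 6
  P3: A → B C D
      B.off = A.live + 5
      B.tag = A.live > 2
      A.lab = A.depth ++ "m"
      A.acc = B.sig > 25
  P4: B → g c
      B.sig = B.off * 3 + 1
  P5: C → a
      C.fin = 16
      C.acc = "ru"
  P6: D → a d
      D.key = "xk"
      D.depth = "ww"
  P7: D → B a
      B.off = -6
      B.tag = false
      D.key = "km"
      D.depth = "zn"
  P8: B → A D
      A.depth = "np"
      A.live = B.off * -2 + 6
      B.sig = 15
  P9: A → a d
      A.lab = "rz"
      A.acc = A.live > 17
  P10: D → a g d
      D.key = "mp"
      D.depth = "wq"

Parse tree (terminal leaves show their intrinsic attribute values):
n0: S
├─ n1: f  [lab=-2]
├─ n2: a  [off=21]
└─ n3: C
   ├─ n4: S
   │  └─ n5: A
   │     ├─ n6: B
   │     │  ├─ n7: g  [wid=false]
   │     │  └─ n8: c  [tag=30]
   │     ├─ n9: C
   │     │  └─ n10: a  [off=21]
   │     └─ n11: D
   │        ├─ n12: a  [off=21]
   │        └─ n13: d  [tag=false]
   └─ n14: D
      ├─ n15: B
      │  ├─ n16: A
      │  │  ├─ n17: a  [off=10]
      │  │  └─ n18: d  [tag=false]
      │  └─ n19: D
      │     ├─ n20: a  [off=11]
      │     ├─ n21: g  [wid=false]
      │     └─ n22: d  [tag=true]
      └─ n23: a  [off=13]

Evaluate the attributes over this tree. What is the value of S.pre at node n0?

1. n1.lab = -2  [terminal]
2. n2.off = 21  [terminal]
3. n5.depth = "wm"  ["wm"]
4. n5.live = 3  [3]
5. n6.off = 8  [A.live + 5]
6. n6.tag = true  [A.live > 2]
7. n7.wid = false  [terminal]
8. n8.tag = 30  [terminal]
9. n6.sig = 25  [B.off * 3 + 1]
10. n10.off = 21  [terminal]
11. n9.fin = 16  [16]
12. n9.acc = "ru"  ["ru"]
13. n12.off = 21  [terminal]
14. n13.tag = false  [terminal]
15. n11.key = "xk"  ["xk"]
16. n11.depth = "ww"  ["ww"]
17. n5.lab = "wmm"  [A.depth ++ "m"]
18. n5.acc = false  [B.sig > 25]
19. n4.cnt = true  [true]
20. n4.acc = 5  [len(A.lab) + 2]
21. n4.pre = 8  [len(A.lab) + 5]
22. n4.ok = 9  [len(A.lab) + 6]
23. n15.off = -6  [-6]
24. n15.tag = false  [false]
25. n16.depth = "np"  ["np"]
26. n16.live = 18  [B.off * -2 + 6]
27. n17.off = 10  [terminal]
28. n18.tag = false  [terminal]
29. n16.lab = "rz"  ["rz"]
30. n16.acc = true  [A.live > 17]
31. n20.off = 11  [terminal]
32. n21.wid = false  [terminal]
33. n22.tag = true  [terminal]
34. n19.key = "mp"  ["mp"]
35. n19.depth = "wq"  ["wq"]
36. n15.sig = 15  [15]
37. n23.off = 13  [terminal]
38. n14.key = "km"  ["km"]
39. n14.depth = "zn"  ["zn"]
40. n3.fin = 8  [S.pre + S.acc - 5]
41. n3.acc = "znz"  [D.depth ++ "z"]
42. n0.cnt = false  [false]
43. n0.acc = 10  [C.fin + a.off - 19]
44. n0.pre = 14  [C.fin + 6]
45. n0.ok = 11  [a.off * -1 + 32]

14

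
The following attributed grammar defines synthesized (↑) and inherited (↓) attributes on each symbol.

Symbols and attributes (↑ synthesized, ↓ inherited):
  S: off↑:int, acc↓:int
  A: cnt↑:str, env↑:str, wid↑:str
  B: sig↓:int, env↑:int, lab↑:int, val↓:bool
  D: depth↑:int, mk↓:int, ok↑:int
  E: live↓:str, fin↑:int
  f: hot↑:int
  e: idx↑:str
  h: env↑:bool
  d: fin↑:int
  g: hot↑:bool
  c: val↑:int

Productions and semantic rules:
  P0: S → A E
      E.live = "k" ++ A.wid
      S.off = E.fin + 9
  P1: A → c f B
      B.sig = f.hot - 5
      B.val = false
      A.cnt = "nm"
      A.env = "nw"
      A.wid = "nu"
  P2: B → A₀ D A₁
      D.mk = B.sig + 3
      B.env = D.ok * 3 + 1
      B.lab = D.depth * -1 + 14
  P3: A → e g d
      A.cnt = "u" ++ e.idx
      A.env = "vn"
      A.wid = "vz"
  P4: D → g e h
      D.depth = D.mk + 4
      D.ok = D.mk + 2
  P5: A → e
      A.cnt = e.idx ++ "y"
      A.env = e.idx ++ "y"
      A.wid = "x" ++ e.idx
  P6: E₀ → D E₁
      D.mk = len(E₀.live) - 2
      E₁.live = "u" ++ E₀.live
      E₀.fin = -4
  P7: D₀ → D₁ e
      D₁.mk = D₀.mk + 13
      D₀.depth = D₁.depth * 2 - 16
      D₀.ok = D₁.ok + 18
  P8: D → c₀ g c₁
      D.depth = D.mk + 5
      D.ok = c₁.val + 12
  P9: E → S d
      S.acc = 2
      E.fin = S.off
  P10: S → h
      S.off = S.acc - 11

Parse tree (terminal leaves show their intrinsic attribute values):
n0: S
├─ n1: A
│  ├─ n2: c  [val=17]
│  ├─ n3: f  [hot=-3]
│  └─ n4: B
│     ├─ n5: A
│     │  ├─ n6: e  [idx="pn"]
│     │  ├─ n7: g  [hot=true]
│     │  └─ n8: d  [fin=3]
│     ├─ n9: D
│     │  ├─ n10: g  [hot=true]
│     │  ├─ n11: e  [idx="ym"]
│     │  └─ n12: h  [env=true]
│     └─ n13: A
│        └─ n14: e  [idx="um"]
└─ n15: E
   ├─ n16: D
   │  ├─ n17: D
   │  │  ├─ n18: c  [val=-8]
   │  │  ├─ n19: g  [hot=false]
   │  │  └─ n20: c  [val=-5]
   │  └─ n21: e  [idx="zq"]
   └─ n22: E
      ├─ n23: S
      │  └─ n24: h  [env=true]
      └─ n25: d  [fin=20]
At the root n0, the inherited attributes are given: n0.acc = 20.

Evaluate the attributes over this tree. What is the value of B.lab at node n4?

15

1. n0.acc = 20  [given at root]
2. n2.val = 17  [terminal]
3. n3.hot = -3  [terminal]
4. n4.sig = -8  [f.hot - 5]
5. n4.val = false  [false]
6. n6.idx = "pn"  [terminal]
7. n7.hot = true  [terminal]
8. n8.fin = 3  [terminal]
9. n5.cnt = "upn"  ["u" ++ e.idx]
10. n5.env = "vn"  ["vn"]
11. n5.wid = "vz"  ["vz"]
12. n9.mk = -5  [B.sig + 3]
13. n10.hot = true  [terminal]
14. n11.idx = "ym"  [terminal]
15. n12.env = true  [terminal]
16. n9.depth = -1  [D.mk + 4]
17. n9.ok = -3  [D.mk + 2]
18. n14.idx = "um"  [terminal]
19. n13.cnt = "umy"  [e.idx ++ "y"]
20. n13.env = "umy"  [e.idx ++ "y"]
21. n13.wid = "xum"  ["x" ++ e.idx]
22. n4.env = -8  [D.ok * 3 + 1]
23. n4.lab = 15  [D.depth * -1 + 14]
24. n1.cnt = "nm"  ["nm"]
25. n1.env = "nw"  ["nw"]
26. n1.wid = "nu"  ["nu"]
27. n15.live = "knu"  ["k" ++ A.wid]
28. n16.mk = 1  [len(E₀.live) - 2]
29. n17.mk = 14  [D₀.mk + 13]
30. n18.val = -8  [terminal]
31. n19.hot = false  [terminal]
32. n20.val = -5  [terminal]
33. n17.depth = 19  [D.mk + 5]
34. n17.ok = 7  [c₁.val + 12]
35. n21.idx = "zq"  [terminal]
36. n16.depth = 22  [D₁.depth * 2 - 16]
37. n16.ok = 25  [D₁.ok + 18]
38. n22.live = "uknu"  ["u" ++ E₀.live]
39. n23.acc = 2  [2]
40. n24.env = true  [terminal]
41. n23.off = -9  [S.acc - 11]
42. n25.fin = 20  [terminal]
43. n22.fin = -9  [S.off]
44. n15.fin = -4  [-4]
45. n0.off = 5  [E.fin + 9]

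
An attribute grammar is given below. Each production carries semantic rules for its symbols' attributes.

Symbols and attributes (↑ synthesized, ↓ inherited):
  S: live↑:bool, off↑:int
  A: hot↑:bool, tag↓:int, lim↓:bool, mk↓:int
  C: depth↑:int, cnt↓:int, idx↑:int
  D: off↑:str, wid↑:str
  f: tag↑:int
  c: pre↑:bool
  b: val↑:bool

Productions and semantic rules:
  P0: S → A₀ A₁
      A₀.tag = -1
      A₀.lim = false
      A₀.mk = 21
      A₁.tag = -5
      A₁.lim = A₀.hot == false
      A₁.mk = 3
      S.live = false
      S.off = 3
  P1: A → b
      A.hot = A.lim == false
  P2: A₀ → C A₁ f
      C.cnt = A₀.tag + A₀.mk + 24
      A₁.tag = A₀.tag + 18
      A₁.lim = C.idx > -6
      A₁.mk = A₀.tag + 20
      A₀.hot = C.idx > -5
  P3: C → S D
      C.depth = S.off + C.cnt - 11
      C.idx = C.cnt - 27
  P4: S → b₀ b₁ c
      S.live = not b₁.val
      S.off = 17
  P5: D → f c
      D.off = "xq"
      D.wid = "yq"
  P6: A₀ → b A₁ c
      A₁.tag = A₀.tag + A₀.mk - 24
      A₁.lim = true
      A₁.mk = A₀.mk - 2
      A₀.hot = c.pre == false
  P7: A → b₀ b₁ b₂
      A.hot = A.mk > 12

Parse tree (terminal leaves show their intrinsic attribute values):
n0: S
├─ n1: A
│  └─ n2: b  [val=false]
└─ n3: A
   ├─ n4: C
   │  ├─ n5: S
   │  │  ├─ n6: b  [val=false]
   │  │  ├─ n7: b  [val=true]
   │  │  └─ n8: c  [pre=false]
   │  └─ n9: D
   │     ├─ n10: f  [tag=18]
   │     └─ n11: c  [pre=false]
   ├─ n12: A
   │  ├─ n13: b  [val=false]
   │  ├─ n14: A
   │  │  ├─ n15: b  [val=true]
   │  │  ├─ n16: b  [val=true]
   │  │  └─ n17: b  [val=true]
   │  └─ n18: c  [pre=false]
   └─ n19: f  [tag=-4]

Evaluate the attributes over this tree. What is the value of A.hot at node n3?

1. n1.tag = -1  [-1]
2. n1.lim = false  [false]
3. n1.mk = 21  [21]
4. n2.val = false  [terminal]
5. n1.hot = true  [A.lim == false]
6. n3.tag = -5  [-5]
7. n3.lim = false  [A₀.hot == false]
8. n3.mk = 3  [3]
9. n4.cnt = 22  [A₀.tag + A₀.mk + 24]
10. n6.val = false  [terminal]
11. n7.val = true  [terminal]
12. n8.pre = false  [terminal]
13. n5.live = false  [not b₁.val]
14. n5.off = 17  [17]
15. n10.tag = 18  [terminal]
16. n11.pre = false  [terminal]
17. n9.off = "xq"  ["xq"]
18. n9.wid = "yq"  ["yq"]
19. n4.depth = 28  [S.off + C.cnt - 11]
20. n4.idx = -5  [C.cnt - 27]
21. n12.tag = 13  [A₀.tag + 18]
22. n12.lim = true  [C.idx > -6]
23. n12.mk = 15  [A₀.tag + 20]
24. n13.val = false  [terminal]
25. n14.tag = 4  [A₀.tag + A₀.mk - 24]
26. n14.lim = true  [true]
27. n14.mk = 13  [A₀.mk - 2]
28. n15.val = true  [terminal]
29. n16.val = true  [terminal]
30. n17.val = true  [terminal]
31. n14.hot = true  [A.mk > 12]
32. n18.pre = false  [terminal]
33. n12.hot = true  [c.pre == false]
34. n19.tag = -4  [terminal]
35. n3.hot = false  [C.idx > -5]
36. n0.live = false  [false]
37. n0.off = 3  [3]

false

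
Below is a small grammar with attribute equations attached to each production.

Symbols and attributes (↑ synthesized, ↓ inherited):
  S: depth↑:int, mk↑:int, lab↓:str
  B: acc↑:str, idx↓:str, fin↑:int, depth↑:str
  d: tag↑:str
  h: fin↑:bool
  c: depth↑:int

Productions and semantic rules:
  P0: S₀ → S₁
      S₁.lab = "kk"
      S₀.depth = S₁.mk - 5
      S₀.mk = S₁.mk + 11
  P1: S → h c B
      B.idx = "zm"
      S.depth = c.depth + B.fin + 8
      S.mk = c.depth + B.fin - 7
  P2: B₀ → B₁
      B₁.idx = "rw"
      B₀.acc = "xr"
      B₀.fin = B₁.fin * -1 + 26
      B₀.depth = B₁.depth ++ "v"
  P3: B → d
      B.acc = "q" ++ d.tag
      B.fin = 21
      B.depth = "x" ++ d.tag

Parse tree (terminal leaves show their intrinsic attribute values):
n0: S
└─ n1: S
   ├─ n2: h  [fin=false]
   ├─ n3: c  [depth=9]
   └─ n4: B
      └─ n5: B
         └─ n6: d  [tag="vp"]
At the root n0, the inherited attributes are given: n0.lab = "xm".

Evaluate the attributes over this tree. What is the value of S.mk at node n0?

1. n0.lab = "xm"  [given at root]
2. n1.lab = "kk"  ["kk"]
3. n2.fin = false  [terminal]
4. n3.depth = 9  [terminal]
5. n4.idx = "zm"  ["zm"]
6. n5.idx = "rw"  ["rw"]
7. n6.tag = "vp"  [terminal]
8. n5.acc = "qvp"  ["q" ++ d.tag]
9. n5.fin = 21  [21]
10. n5.depth = "xvp"  ["x" ++ d.tag]
11. n4.acc = "xr"  ["xr"]
12. n4.fin = 5  [B₁.fin * -1 + 26]
13. n4.depth = "xvpv"  [B₁.depth ++ "v"]
14. n1.depth = 22  [c.depth + B.fin + 8]
15. n1.mk = 7  [c.depth + B.fin - 7]
16. n0.depth = 2  [S₁.mk - 5]
17. n0.mk = 18  [S₁.mk + 11]

18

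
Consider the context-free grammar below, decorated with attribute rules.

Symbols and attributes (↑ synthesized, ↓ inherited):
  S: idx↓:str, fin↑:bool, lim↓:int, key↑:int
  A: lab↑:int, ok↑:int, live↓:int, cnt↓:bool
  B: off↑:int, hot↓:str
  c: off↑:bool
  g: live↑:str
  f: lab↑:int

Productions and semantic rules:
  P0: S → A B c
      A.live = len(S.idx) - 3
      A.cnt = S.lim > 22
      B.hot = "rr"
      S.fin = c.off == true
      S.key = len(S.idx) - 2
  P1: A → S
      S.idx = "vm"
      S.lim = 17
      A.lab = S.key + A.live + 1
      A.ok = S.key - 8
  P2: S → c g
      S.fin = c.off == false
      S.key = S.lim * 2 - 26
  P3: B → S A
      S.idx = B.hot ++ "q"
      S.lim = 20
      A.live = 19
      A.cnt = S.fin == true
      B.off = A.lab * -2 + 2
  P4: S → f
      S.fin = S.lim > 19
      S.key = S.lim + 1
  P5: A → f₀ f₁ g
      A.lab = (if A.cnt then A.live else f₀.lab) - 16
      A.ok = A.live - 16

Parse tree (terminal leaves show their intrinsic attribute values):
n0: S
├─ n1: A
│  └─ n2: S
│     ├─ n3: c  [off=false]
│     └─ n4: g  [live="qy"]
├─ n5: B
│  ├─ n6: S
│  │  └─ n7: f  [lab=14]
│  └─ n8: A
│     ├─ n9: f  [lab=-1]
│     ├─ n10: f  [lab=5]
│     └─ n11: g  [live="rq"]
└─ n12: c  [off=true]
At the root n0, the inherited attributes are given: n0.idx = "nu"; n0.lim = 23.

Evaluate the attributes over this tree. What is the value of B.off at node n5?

-4

1. n0.idx = "nu"  [given at root]
2. n0.lim = 23  [given at root]
3. n1.live = -1  [len(S.idx) - 3]
4. n1.cnt = true  [S.lim > 22]
5. n2.idx = "vm"  ["vm"]
6. n2.lim = 17  [17]
7. n3.off = false  [terminal]
8. n4.live = "qy"  [terminal]
9. n2.fin = true  [c.off == false]
10. n2.key = 8  [S.lim * 2 - 26]
11. n1.lab = 8  [S.key + A.live + 1]
12. n1.ok = 0  [S.key - 8]
13. n5.hot = "rr"  ["rr"]
14. n6.idx = "rrq"  [B.hot ++ "q"]
15. n6.lim = 20  [20]
16. n7.lab = 14  [terminal]
17. n6.fin = true  [S.lim > 19]
18. n6.key = 21  [S.lim + 1]
19. n8.live = 19  [19]
20. n8.cnt = true  [S.fin == true]
21. n9.lab = -1  [terminal]
22. n10.lab = 5  [terminal]
23. n11.live = "rq"  [terminal]
24. n8.lab = 3  [(if A.cnt then A.live else f₀.lab) - 16]
25. n8.ok = 3  [A.live - 16]
26. n5.off = -4  [A.lab * -2 + 2]
27. n12.off = true  [terminal]
28. n0.fin = true  [c.off == true]
29. n0.key = 0  [len(S.idx) - 2]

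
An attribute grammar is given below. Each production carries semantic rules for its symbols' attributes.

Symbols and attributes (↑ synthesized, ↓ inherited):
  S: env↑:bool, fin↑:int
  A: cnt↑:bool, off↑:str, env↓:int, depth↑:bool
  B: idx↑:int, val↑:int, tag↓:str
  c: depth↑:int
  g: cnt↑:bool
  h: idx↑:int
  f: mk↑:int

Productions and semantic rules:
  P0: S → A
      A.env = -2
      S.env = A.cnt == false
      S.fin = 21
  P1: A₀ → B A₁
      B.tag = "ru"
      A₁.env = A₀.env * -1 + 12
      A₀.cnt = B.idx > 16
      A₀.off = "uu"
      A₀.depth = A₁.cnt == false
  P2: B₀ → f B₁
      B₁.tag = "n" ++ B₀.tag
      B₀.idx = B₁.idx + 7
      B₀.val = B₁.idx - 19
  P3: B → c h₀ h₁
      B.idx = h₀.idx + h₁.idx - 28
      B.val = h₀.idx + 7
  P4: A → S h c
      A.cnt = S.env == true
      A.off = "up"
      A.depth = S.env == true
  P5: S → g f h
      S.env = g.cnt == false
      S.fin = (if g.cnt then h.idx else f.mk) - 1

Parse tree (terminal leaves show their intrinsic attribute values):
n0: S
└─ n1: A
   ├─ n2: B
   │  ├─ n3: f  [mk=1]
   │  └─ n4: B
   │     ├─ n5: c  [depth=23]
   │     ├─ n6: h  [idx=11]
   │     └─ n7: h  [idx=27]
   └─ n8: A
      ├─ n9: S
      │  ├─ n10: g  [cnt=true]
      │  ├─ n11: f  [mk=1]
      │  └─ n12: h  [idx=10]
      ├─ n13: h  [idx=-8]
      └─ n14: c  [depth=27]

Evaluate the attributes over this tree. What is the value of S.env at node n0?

false

1. n1.env = -2  [-2]
2. n2.tag = "ru"  ["ru"]
3. n3.mk = 1  [terminal]
4. n4.tag = "nru"  ["n" ++ B₀.tag]
5. n5.depth = 23  [terminal]
6. n6.idx = 11  [terminal]
7. n7.idx = 27  [terminal]
8. n4.idx = 10  [h₀.idx + h₁.idx - 28]
9. n4.val = 18  [h₀.idx + 7]
10. n2.idx = 17  [B₁.idx + 7]
11. n2.val = -9  [B₁.idx - 19]
12. n8.env = 14  [A₀.env * -1 + 12]
13. n10.cnt = true  [terminal]
14. n11.mk = 1  [terminal]
15. n12.idx = 10  [terminal]
16. n9.env = false  [g.cnt == false]
17. n9.fin = 9  [(if g.cnt then h.idx else f.mk) - 1]
18. n13.idx = -8  [terminal]
19. n14.depth = 27  [terminal]
20. n8.cnt = false  [S.env == true]
21. n8.off = "up"  ["up"]
22. n8.depth = false  [S.env == true]
23. n1.cnt = true  [B.idx > 16]
24. n1.off = "uu"  ["uu"]
25. n1.depth = true  [A₁.cnt == false]
26. n0.env = false  [A.cnt == false]
27. n0.fin = 21  [21]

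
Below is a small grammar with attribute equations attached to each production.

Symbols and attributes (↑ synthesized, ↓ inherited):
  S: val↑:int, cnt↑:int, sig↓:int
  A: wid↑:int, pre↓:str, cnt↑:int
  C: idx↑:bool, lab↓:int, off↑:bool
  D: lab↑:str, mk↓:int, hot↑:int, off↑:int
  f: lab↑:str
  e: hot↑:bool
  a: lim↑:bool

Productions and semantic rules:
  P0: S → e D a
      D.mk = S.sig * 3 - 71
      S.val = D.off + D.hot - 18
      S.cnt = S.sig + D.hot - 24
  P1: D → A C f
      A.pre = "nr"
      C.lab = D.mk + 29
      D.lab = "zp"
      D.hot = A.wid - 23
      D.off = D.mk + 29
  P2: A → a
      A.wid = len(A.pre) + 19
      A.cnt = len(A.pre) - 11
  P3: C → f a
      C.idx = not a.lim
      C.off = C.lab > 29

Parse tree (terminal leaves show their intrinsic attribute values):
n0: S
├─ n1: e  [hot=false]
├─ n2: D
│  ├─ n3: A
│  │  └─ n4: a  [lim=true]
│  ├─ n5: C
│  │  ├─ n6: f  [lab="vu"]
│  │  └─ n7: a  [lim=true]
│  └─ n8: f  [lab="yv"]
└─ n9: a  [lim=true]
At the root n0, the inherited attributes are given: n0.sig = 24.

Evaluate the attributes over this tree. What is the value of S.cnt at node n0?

-2

1. n0.sig = 24  [given at root]
2. n1.hot = false  [terminal]
3. n2.mk = 1  [S.sig * 3 - 71]
4. n3.pre = "nr"  ["nr"]
5. n4.lim = true  [terminal]
6. n3.wid = 21  [len(A.pre) + 19]
7. n3.cnt = -9  [len(A.pre) - 11]
8. n5.lab = 30  [D.mk + 29]
9. n6.lab = "vu"  [terminal]
10. n7.lim = true  [terminal]
11. n5.idx = false  [not a.lim]
12. n5.off = true  [C.lab > 29]
13. n8.lab = "yv"  [terminal]
14. n2.lab = "zp"  ["zp"]
15. n2.hot = -2  [A.wid - 23]
16. n2.off = 30  [D.mk + 29]
17. n9.lim = true  [terminal]
18. n0.val = 10  [D.off + D.hot - 18]
19. n0.cnt = -2  [S.sig + D.hot - 24]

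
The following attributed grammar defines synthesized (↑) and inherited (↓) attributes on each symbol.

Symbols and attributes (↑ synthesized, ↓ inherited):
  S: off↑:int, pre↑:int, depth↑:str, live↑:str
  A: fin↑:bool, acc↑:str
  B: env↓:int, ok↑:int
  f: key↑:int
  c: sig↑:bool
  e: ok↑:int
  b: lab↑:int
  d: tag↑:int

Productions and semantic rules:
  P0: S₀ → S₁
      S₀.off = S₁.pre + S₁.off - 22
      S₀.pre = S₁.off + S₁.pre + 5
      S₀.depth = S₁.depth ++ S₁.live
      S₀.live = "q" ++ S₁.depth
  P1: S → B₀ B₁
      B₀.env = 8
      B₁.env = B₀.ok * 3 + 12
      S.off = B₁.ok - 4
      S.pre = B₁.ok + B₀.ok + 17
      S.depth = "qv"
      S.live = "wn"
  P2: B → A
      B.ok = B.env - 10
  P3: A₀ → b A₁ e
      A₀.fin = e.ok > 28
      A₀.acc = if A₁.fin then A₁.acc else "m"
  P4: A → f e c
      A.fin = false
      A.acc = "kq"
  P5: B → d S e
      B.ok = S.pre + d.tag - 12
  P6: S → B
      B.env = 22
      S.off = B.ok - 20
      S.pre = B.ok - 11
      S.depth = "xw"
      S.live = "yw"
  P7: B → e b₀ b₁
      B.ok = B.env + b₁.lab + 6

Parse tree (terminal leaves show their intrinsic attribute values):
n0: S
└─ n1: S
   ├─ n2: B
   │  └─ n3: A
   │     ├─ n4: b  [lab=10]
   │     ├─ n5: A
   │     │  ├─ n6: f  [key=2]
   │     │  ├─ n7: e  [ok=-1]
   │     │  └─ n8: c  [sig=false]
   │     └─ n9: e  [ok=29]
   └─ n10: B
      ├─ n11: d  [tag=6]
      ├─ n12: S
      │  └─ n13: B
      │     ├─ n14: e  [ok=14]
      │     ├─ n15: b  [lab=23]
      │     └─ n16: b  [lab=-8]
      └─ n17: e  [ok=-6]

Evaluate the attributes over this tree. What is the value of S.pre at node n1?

1. n2.env = 8  [8]
2. n4.lab = 10  [terminal]
3. n6.key = 2  [terminal]
4. n7.ok = -1  [terminal]
5. n8.sig = false  [terminal]
6. n5.fin = false  [false]
7. n5.acc = "kq"  ["kq"]
8. n9.ok = 29  [terminal]
9. n3.fin = true  [e.ok > 28]
10. n3.acc = "m"  [if A₁.fin then A₁.acc else "m"]
11. n2.ok = -2  [B.env - 10]
12. n10.env = 6  [B₀.ok * 3 + 12]
13. n11.tag = 6  [terminal]
14. n13.env = 22  [22]
15. n14.ok = 14  [terminal]
16. n15.lab = 23  [terminal]
17. n16.lab = -8  [terminal]
18. n13.ok = 20  [B.env + b₁.lab + 6]
19. n12.off = 0  [B.ok - 20]
20. n12.pre = 9  [B.ok - 11]
21. n12.depth = "xw"  ["xw"]
22. n12.live = "yw"  ["yw"]
23. n17.ok = -6  [terminal]
24. n10.ok = 3  [S.pre + d.tag - 12]
25. n1.off = -1  [B₁.ok - 4]
26. n1.pre = 18  [B₁.ok + B₀.ok + 17]
27. n1.depth = "qv"  ["qv"]
28. n1.live = "wn"  ["wn"]
29. n0.off = -5  [S₁.pre + S₁.off - 22]
30. n0.pre = 22  [S₁.off + S₁.pre + 5]
31. n0.depth = "qvwn"  [S₁.depth ++ S₁.live]
32. n0.live = "qqv"  ["q" ++ S₁.depth]

18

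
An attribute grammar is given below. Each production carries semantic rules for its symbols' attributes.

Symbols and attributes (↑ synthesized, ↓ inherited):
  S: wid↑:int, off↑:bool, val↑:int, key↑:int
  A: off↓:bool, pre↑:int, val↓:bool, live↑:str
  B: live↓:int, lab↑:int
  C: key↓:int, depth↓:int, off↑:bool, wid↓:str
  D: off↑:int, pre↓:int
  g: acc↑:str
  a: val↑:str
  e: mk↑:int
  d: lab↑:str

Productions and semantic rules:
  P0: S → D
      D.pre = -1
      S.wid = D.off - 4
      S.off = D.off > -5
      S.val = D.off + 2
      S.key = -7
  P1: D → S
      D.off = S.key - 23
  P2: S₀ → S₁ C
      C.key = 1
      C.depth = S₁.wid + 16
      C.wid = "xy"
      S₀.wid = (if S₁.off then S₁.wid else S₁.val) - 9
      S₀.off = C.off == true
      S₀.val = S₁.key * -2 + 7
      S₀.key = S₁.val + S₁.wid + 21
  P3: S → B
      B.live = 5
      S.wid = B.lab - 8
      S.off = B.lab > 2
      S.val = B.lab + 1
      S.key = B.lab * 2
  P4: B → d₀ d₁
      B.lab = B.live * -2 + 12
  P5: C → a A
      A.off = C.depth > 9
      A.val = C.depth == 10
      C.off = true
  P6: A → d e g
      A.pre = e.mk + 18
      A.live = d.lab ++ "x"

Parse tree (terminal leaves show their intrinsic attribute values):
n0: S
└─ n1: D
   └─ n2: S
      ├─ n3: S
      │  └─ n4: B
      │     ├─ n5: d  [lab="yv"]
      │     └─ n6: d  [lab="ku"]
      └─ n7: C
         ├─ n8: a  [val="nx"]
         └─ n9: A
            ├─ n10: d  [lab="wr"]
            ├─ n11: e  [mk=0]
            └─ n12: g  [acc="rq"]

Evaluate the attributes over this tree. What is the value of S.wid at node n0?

-9

1. n1.pre = -1  [-1]
2. n4.live = 5  [5]
3. n5.lab = "yv"  [terminal]
4. n6.lab = "ku"  [terminal]
5. n4.lab = 2  [B.live * -2 + 12]
6. n3.wid = -6  [B.lab - 8]
7. n3.off = false  [B.lab > 2]
8. n3.val = 3  [B.lab + 1]
9. n3.key = 4  [B.lab * 2]
10. n7.key = 1  [1]
11. n7.depth = 10  [S₁.wid + 16]
12. n7.wid = "xy"  ["xy"]
13. n8.val = "nx"  [terminal]
14. n9.off = true  [C.depth > 9]
15. n9.val = true  [C.depth == 10]
16. n10.lab = "wr"  [terminal]
17. n11.mk = 0  [terminal]
18. n12.acc = "rq"  [terminal]
19. n9.pre = 18  [e.mk + 18]
20. n9.live = "wrx"  [d.lab ++ "x"]
21. n7.off = true  [true]
22. n2.wid = -6  [(if S₁.off then S₁.wid else S₁.val) - 9]
23. n2.off = true  [C.off == true]
24. n2.val = -1  [S₁.key * -2 + 7]
25. n2.key = 18  [S₁.val + S₁.wid + 21]
26. n1.off = -5  [S.key - 23]
27. n0.wid = -9  [D.off - 4]
28. n0.off = false  [D.off > -5]
29. n0.val = -3  [D.off + 2]
30. n0.key = -7  [-7]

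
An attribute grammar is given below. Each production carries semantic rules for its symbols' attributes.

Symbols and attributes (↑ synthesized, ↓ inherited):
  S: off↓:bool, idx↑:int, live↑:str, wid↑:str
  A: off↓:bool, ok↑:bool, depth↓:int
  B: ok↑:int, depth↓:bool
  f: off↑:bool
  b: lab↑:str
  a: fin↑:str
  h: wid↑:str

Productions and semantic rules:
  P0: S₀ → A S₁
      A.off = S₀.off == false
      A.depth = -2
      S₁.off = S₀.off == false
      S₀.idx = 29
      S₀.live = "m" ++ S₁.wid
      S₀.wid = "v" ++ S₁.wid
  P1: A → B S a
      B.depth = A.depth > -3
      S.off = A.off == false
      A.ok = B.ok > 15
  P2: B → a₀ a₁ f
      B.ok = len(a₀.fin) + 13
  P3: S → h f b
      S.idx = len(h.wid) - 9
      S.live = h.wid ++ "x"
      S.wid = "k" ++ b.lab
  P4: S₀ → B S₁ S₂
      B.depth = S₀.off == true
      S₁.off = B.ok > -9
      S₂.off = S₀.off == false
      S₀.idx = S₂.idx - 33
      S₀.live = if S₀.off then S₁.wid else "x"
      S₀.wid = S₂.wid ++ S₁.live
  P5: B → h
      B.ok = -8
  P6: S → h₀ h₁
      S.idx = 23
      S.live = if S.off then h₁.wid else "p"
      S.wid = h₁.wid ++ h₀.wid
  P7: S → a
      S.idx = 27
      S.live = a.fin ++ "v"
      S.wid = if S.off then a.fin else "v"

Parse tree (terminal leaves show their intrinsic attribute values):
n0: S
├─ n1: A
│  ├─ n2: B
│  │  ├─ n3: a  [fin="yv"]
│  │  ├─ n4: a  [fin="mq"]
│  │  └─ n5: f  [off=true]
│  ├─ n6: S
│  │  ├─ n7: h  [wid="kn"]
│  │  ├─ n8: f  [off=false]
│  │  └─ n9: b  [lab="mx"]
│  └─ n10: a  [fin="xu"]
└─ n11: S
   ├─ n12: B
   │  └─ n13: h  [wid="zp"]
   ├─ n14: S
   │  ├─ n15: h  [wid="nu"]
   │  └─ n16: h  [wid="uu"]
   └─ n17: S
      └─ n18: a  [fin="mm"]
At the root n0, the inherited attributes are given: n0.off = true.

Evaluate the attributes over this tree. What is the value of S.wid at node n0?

"vmmuu"

1. n0.off = true  [given at root]
2. n1.off = false  [S₀.off == false]
3. n1.depth = -2  [-2]
4. n2.depth = true  [A.depth > -3]
5. n3.fin = "yv"  [terminal]
6. n4.fin = "mq"  [terminal]
7. n5.off = true  [terminal]
8. n2.ok = 15  [len(a₀.fin) + 13]
9. n6.off = true  [A.off == false]
10. n7.wid = "kn"  [terminal]
11. n8.off = false  [terminal]
12. n9.lab = "mx"  [terminal]
13. n6.idx = -7  [len(h.wid) - 9]
14. n6.live = "knx"  [h.wid ++ "x"]
15. n6.wid = "kmx"  ["k" ++ b.lab]
16. n10.fin = "xu"  [terminal]
17. n1.ok = false  [B.ok > 15]
18. n11.off = false  [S₀.off == false]
19. n12.depth = false  [S₀.off == true]
20. n13.wid = "zp"  [terminal]
21. n12.ok = -8  [-8]
22. n14.off = true  [B.ok > -9]
23. n15.wid = "nu"  [terminal]
24. n16.wid = "uu"  [terminal]
25. n14.idx = 23  [23]
26. n14.live = "uu"  [if S.off then h₁.wid else "p"]
27. n14.wid = "uunu"  [h₁.wid ++ h₀.wid]
28. n17.off = true  [S₀.off == false]
29. n18.fin = "mm"  [terminal]
30. n17.idx = 27  [27]
31. n17.live = "mmv"  [a.fin ++ "v"]
32. n17.wid = "mm"  [if S.off then a.fin else "v"]
33. n11.idx = -6  [S₂.idx - 33]
34. n11.live = "x"  [if S₀.off then S₁.wid else "x"]
35. n11.wid = "mmuu"  [S₂.wid ++ S₁.live]
36. n0.idx = 29  [29]
37. n0.live = "mmmuu"  ["m" ++ S₁.wid]
38. n0.wid = "vmmuu"  ["v" ++ S₁.wid]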